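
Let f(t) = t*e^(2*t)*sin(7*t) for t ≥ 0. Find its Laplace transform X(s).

L{sin(7t)} = 7/(s^2 + 49).
Multiplying by e^(2t) shifts s → s - 2, so L{e^(2*t)*sin(7*t)} = 7/((s - 2)^2 + 49).
Then apply L{t·g(t)} = -d/ds[G(s)] with G(s) = 7/((s - 2)^2 + 49):
differentiating 1 time and applying the sign gives 14*(s - 2)/(s^2 - 4*s + 53)^2.

X(s) = 14*(s - 2)/(s^2 - 4*s + 53)^2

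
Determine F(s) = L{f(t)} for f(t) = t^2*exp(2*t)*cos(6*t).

L{cos(6t)} = s/(s^2 + 36).
Multiplying by e^(2t) shifts s → s - 2, so L{exp(2*t)*cos(6*t)} = (s - 2)/((s - 2)^2 + 36).
Then apply L{t^2·g(t)} = (-1)^2 d^2/ds^2[G(s)] with G(s) = (s - 2)/((s - 2)^2 + 36):
differentiating 2 times and applying the sign gives 2*(s - 2)*(s^2 - 4*s - 104)/(s^2 - 4*s + 40)^3.

F(s) = 2*(s - 2)*(s^2 - 4*s - 104)/(s^2 - 4*s + 40)^3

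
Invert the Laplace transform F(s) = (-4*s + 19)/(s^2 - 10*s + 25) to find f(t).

f(t) = -t*exp(5*t) - 4*exp(5*t)

Factor the denominator: s^2 - 10*s + 25 = (s - 5)^2.
Partial fraction decomposition gives [-4/(s - 5)] + [-1/(s - 5)^2].
Invert each term: -4/(s - 5) ↔ -4e^(5t); -1/(s - 5)^2 ↔ -t·e^(5t).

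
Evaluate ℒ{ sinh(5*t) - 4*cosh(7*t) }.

-4*s/(s^2 - 49) + 5/(s^2 - 25)

Apply the Laplace transform termwise.
L{sinh(5t)} = 5/(s^2 - 25); (-4)·[L{cosh(7t)} = s/(s^2 - 49)].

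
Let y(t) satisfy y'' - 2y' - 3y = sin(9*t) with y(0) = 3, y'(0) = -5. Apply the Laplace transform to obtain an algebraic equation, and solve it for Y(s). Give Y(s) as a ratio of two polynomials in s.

Y(s) = (3*s^3 - 11*s^2 + 243*s - 882)/(s^4 - 2*s^3 + 78*s^2 - 162*s - 243)

Transform both sides with L{·}.
Using L{y''} = s^2 Y - s·y(0) - y'(0) and L{y'} = sY - y(0), with y(0) = 3, y'(0) = -5, the left side becomes (s^2 - 2*s - 3)Y - (3*s - 11).
The right side is L{sin(9*t)} = 9/(s^2 + 81).
So (s^2 - 2*s - 3)Y = 9/(s^2 + 81) + (3*s - 11).
Divide through and combine into a single rational function.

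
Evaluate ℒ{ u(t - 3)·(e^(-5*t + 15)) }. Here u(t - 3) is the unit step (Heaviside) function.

By the second shifting theorem, L{u(t - c)·g(t - c)} = e^(-cs)·G(s) with c = 3 and G(s) = L{g(t)}.
L{e^(-5t)} = 1/(s + 5).

exp(-3*s)/(s + 5)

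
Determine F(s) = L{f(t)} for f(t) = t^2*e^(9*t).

L{e^(9t)} = 1/(s - 9).
Then apply L{t^2·g(t)} = (-1)^2 d^2/ds^2[G(s)] with G(s) = 1/(s - 9):
differentiating 2 times and applying the sign gives 2/(s - 9)^3.

F(s) = 2/(s - 9)^3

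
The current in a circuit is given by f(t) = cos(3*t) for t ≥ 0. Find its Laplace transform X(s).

X(s) = s/(s^2 + 9)

L{cos(3t)} = s/(s^2 + 9).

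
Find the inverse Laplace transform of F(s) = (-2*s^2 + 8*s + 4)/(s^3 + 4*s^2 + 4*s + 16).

Factor the denominator: s^3 + 4*s^2 + 4*s + 16 = (s + 4)*(s^2 + 4).
Partial fraction decomposition gives [-3/(s + 4)] + [s/(s^2 + 4)] + [4/(s^2 + 4)].
Invert each term: -3/(s + 4) ↔ -3e^(-4t); 1·s/(s^2 + 4) ↔ cos(2t); 2·2/(s^2 + 4) ↔ 2sin(2t).

2*sin(2*t) + cos(2*t) - 3*exp(-4*t)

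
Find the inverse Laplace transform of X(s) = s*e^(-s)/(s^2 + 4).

Heaviside(t - 1)*(cos(2*t - 2))

The factor e^(-s) signals a time shift by c = 1 (second shifting theorem).
L{cos(2t)} = s/(s^2 + 4), so L^-1{s/(s^2 + 4)} = cos(2*t).
Hence the inverse is u(t - 1) times that function evaluated at t - 1.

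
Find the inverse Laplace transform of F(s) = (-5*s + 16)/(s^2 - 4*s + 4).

6*t*exp(2*t) - 5*exp(2*t)

Factor the denominator: s^2 - 4*s + 4 = (s - 2)^2.
Partial fraction decomposition gives [-5/(s - 2)] + [6/(s - 2)^2].
Invert each term: -5/(s - 2) ↔ -5e^(2t); 6/(s - 2)^2 ↔ 6t·e^(2t).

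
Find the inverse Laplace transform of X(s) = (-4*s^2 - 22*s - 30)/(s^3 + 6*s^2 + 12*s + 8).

-t^2*exp(-2*t) - 6*t*exp(-2*t) - 4*exp(-2*t)

Factor the denominator: s^3 + 6*s^2 + 12*s + 8 = (s + 2)^3.
Partial fraction decomposition gives [-4/(s + 2)] + [-6/(s + 2)^2] + [-2/(s + 2)^3].
Invert each term: -4/(s + 2) ↔ -4e^(-2t); -6/(s + 2)^2 ↔ -6t·e^(-2t); -2/(s + 2)^3 ↔ (-1)t^2·e^(-2t).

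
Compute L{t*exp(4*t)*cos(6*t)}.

(s - 10)*(s + 2)/(s^2 - 8*s + 52)^2

L{cos(6t)} = s/(s^2 + 36).
Multiplying by e^(4t) shifts s → s - 4, so L{exp(4*t)*cos(6*t)} = (s - 4)/((s - 4)^2 + 36).
Then apply L{t·g(t)} = -d/ds[G(s)] with G(s) = (s - 4)/((s - 4)^2 + 36):
differentiating 1 time and applying the sign gives (s - 10)*(s + 2)/(s^2 - 8*s + 52)^2.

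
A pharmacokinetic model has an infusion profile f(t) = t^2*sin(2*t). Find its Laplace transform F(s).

L{sin(2t)} = 2/(s^2 + 4).
Then apply L{t^2·g(t)} = (-1)^2 d^2/ds^2[G(s)] with G(s) = 2/(s^2 + 4):
differentiating 2 times and applying the sign gives 4*(3*s^2 - 4)/(s^2 + 4)^3.

F(s) = 4*(3*s^2 - 4)/(s^2 + 4)^3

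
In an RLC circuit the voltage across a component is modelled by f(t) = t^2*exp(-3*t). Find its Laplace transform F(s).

L{e^(-3t)} = 1/(s + 3).
Then apply L{t^2·g(t)} = (-1)^2 d^2/ds^2[G(s)] with G(s) = 1/(s + 3):
differentiating 2 times and applying the sign gives 2/(s + 3)^3.

F(s) = 2/(s + 3)^3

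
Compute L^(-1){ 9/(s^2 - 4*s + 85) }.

Rewrite the denominator: s^2 - 4*s + 85 = (s - 2)^2 + 81.
The form in (s - 2) signals a first-shifting-theorem factor e^(2t).
Since L{sin(9t)} = 9/(s^2 + 81), the inverse is e^(2*t)*sin(9*t).

exp(2*t)*sin(9*t)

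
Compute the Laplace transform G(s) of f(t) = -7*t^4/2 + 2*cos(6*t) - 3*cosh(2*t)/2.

G(s) = 2*s/(s^2 + 36) - 3*s/(2*(s^2 - 4)) - 84/s^5

The transform is linear, so treat each term independently.
(2)·[L{cos(6t)} = s/(s^2 + 36)]; (-7/2)·[L{t^4} = 4!/s^5 = 24/s^5]; (-3/2)·[L{cosh(2t)} = s/(s^2 - 4)].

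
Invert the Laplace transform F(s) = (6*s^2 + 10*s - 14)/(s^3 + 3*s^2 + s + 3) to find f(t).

Factor the denominator: s^3 + 3*s^2 + s + 3 = (s + 3)*(s^2 + 1).
Partial fraction decomposition gives [1/(s + 3)] + [5*s/(s^2 + 1)] + [-5/(s^2 + 1)].
Invert each term: 1/(s + 3) ↔ e^(-3t); 5·s/(s^2 + 1) ↔ 5cos(t); -5·1/(s^2 + 1) ↔ -5sin(t).

f(t) = -5*sin(t) + 5*cos(t) + exp(-3*t)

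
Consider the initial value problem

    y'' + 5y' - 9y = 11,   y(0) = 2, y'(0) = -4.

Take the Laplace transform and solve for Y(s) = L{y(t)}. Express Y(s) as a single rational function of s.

Transform both sides with L{·}.
Using L{y''} = s^2 Y - s·y(0) - y'(0) and L{y'} = sY - y(0), with y(0) = 2, y'(0) = -4, the left side becomes (s^2 + 5*s - 9)Y - (2*s + 6).
The right side is L{11} = 11/s.
So (s^2 + 5*s - 9)Y = 11/s + (2*s + 6).
Solve for Y(s) and write it as one ratio of polynomials.

Y(s) = (2*s^2 + 6*s + 11)/(s^3 + 5*s^2 - 9*s)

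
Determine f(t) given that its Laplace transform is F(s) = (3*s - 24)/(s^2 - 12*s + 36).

Factor the denominator: s^2 - 12*s + 36 = (s - 6)^2.
Partial fraction decomposition gives [3/(s - 6)] + [-6/(s - 6)^2].
Invert each term: 3/(s - 6) ↔ 3e^(6t); -6/(s - 6)^2 ↔ -6t·e^(6t).

f(t) = -6*t*exp(6*t) + 3*exp(6*t)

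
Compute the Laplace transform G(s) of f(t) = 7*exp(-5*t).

G(s) = 7/(s + 5)

L{7} = 7/s.
By the first shifting theorem, multiplying by e^(-5t) replaces s with s + 5.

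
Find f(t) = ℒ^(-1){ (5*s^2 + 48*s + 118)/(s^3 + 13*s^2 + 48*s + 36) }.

Factor the denominator: s^3 + 13*s^2 + 48*s + 36 = (s + 1)*(s + 6)^2.
Partial fraction decomposition gives [2/(s + 6)] + [-2/(s + 6)^2] + [3/(s + 1)].
Invert each term: 2/(s + 6) ↔ 2e^(-6t); -2/(s + 6)^2 ↔ -2t·e^(-6t); 3/(s + 1) ↔ 3e^(-t).

f(t) = -2*t*exp(-6*t) + 3*exp(-t) + 2*exp(-6*t)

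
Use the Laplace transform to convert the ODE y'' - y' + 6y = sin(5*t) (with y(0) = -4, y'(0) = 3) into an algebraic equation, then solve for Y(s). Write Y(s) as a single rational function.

Y(s) = (-4*s^3 + 7*s^2 - 100*s + 180)/(s^4 - s^3 + 31*s^2 - 25*s + 150)

Laplace-transform each side.
The derivative rules (L{y''} = s^2 Y - s·y(0) - y'(0) and L{y'} = sY - y(0), with y(0) = -4, y'(0) = 3) turn the left side into (s^2 - s + 6)Y - (-4*s + 7).
The right side is L{sin(5*t)} = 5/(s^2 + 25).
So (s^2 - s + 6)Y = 5/(s^2 + 25) + (-4*s + 7).
Isolate Y and clear denominators.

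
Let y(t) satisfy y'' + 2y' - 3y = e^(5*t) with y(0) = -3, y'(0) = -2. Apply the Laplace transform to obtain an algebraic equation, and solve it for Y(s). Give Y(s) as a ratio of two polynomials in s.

Take the Laplace transform of both sides.
Using L{y''} = s^2 Y - s·y(0) - y'(0) and L{y'} = sY - y(0), with y(0) = -3, y'(0) = -2, the left side becomes (s^2 + 2*s - 3)Y - (-3*s - 8).
The right side is L{e^(5*t)} = 1/(s - 5).
So (s^2 + 2*s - 3)Y = 1/(s - 5) + (-3*s - 8).
Isolate Y and clear denominators.

Y(s) = (-3*s^2 + 7*s + 41)/(s^3 - 3*s^2 - 13*s + 15)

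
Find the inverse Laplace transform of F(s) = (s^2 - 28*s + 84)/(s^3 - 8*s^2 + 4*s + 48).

-3*exp(6*t) + exp(4*t) + 3*exp(-2*t)

Factor the denominator: s^3 - 8*s^2 + 4*s + 48 = (s - 6)*(s - 4)*(s + 2).
Partial fraction decomposition gives [1/(s - 4)] + [-3/(s - 6)] + [3/(s + 2)].
Invert each term: 1/(s - 4) ↔ e^(4t); -3/(s - 6) ↔ -3e^(6t); 3/(s + 2) ↔ 3e^(-2t).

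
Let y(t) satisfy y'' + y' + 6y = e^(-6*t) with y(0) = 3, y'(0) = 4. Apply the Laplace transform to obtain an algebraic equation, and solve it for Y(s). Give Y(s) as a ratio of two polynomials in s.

Transform both sides with L{·}.
Using L{y''} = s^2 Y - s·y(0) - y'(0) and L{y'} = sY - y(0), with y(0) = 3, y'(0) = 4, the left side becomes (s^2 + s + 6)Y - (3*s + 7).
The right side is L{e^(-6*t)} = 1/(s + 6).
So (s^2 + s + 6)Y = 1/(s + 6) + (3*s + 7).
Solve for Y(s) and write it as one ratio of polynomials.

Y(s) = (3*s^2 + 25*s + 43)/(s^3 + 7*s^2 + 12*s + 36)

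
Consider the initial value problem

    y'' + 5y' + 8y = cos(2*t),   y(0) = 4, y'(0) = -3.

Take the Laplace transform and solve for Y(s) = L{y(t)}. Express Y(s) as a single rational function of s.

Transform both sides with L{·}.
Using L{y''} = s^2 Y - s·y(0) - y'(0) and L{y'} = sY - y(0), with y(0) = 4, y'(0) = -3, the left side becomes (s^2 + 5*s + 8)Y - (4*s + 17).
The right side is L{cos(2*t)} = s/(s^2 + 4).
So (s^2 + 5*s + 8)Y = s/(s^2 + 4) + (4*s + 17).
Divide through and combine into a single rational function.

Y(s) = (4*s^3 + 17*s^2 + 17*s + 68)/(s^4 + 5*s^3 + 12*s^2 + 20*s + 32)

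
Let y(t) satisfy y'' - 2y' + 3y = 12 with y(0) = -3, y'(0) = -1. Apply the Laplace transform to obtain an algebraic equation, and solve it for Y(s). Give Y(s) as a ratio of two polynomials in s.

Apply the Laplace transform to the equation.
Using L{y''} = s^2 Y - s·y(0) - y'(0) and L{y'} = sY - y(0), with y(0) = -3, y'(0) = -1, the left side becomes (s^2 - 2*s + 3)Y - (-3*s + 5).
The right side is L{12} = 12/s.
So (s^2 - 2*s + 3)Y = 12/s + (-3*s + 5).
Divide through and combine into a single rational function.

Y(s) = (-3*s^2 + 5*s + 12)/(s^3 - 2*s^2 + 3*s)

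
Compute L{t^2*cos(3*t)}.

2*s*(s^2 - 27)/(s^2 + 9)^3

L{cos(3t)} = s/(s^2 + 9).
Then apply L{t^2·g(t)} = (-1)^2 d^2/ds^2[G(s)] with G(s) = s/(s^2 + 9):
differentiating 2 times and applying the sign gives 2*s*(s^2 - 27)/(s^2 + 9)^3.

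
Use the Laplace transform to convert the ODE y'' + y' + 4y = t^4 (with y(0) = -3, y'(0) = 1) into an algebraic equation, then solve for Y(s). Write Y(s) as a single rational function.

Y(s) = (-3*s^6 - 2*s^5 + 24)/(s^7 + s^6 + 4*s^5)

Laplace-transform each side.
The derivative rules (L{y''} = s^2 Y - s·y(0) - y'(0) and L{y'} = sY - y(0), with y(0) = -3, y'(0) = 1) turn the left side into (s^2 + s + 4)Y - (-3*s - 2).
The right side is L{t^4} = 24/s^5.
So (s^2 + s + 4)Y = 24/s^5 + (-3*s - 2).
Solve for Y(s) and write it as one ratio of polynomials.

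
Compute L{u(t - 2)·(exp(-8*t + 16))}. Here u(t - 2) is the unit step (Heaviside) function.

exp(-2*s)/(s + 8)

By the second shifting theorem, L{u(t - c)·g(t - c)} = e^(-cs)·H(s) with c = 2 and H(s) = L{g(t)}.
L{e^(-8t)} = 1/(s + 8).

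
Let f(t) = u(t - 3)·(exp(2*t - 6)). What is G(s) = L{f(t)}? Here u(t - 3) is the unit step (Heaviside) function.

G(s) = exp(-3*s)/(s - 2)

By the second shifting theorem, L{u(t - c)·g(t - c)} = e^(-cs)·H(s) with c = 3 and H(s) = L{g(t)}.
L{e^(2t)} = 1/(s - 2).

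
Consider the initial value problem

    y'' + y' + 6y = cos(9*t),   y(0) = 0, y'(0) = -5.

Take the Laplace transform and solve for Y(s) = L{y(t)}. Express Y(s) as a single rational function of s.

Take the Laplace transform of both sides.
The derivative rules (L{y''} = s^2 Y - s·y(0) - y'(0) and L{y'} = sY - y(0), with y(0) = 0, y'(0) = -5) turn the left side into (s^2 + s + 6)Y - (-5).
The right side is L{cos(9*t)} = s/(s^2 + 81).
So (s^2 + s + 6)Y = s/(s^2 + 81) + (-5).
Divide through and combine into a single rational function.

Y(s) = (-5*s^2 + s - 405)/(s^4 + s^3 + 87*s^2 + 81*s + 486)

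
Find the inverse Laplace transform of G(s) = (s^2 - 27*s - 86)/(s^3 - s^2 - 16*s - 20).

4*t*exp(-2*t) - 4*exp(5*t) + 5*exp(-2*t)

Factor the denominator: s^3 - s^2 - 16*s - 20 = (s - 5)*(s + 2)^2.
Partial fraction decomposition gives [5/(s + 2)] + [4/(s + 2)^2] + [-4/(s - 5)].
Invert each term: 5/(s + 2) ↔ 5e^(-2t); 4/(s + 2)^2 ↔ 4t·e^(-2t); -4/(s - 5) ↔ -4e^(5t).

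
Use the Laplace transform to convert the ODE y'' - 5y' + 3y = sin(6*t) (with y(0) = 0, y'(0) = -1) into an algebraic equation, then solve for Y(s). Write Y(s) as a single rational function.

Y(s) = (-s^2 - 30)/(s^4 - 5*s^3 + 39*s^2 - 180*s + 108)

Take the Laplace transform of both sides.
Using L{y''} = s^2 Y - s·y(0) - y'(0) and L{y'} = sY - y(0), with y(0) = 0, y'(0) = -1, the left side becomes (s^2 - 5*s + 3)Y - (-1).
The right side is L{sin(6*t)} = 6/(s^2 + 36).
So (s^2 - 5*s + 3)Y = 6/(s^2 + 36) + (-1).
Divide through and combine into a single rational function.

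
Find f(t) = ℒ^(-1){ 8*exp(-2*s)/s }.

f(t) = Heaviside(t - 2)*(8)

The factor e^(-2s) signals a time shift by c = 2 (second shifting theorem).
L{8} = 8/s, so L^-1{8/s} = 8.
Hence the inverse is u(t - 2) times that function evaluated at t - 2.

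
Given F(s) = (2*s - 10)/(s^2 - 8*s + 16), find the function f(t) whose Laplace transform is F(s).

f(t) = -2*t*exp(4*t) + 2*exp(4*t)

Factor the denominator: s^2 - 8*s + 16 = (s - 4)^2.
Partial fraction decomposition gives [2/(s - 4)] + [-2/(s - 4)^2].
Invert each term: 2/(s - 4) ↔ 2e^(4t); -2/(s - 4)^2 ↔ -2t·e^(4t).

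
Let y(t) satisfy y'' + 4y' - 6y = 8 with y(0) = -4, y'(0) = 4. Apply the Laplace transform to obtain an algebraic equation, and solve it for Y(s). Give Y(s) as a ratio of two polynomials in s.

Laplace-transform each side.
Using L{y''} = s^2 Y - s·y(0) - y'(0) and L{y'} = sY - y(0), with y(0) = -4, y'(0) = 4, the left side becomes (s^2 + 4*s - 6)Y - (-4*s - 12).
The right side is L{8} = 8/s.
So (s^2 + 4*s - 6)Y = 8/s + (-4*s - 12).
Solve for Y(s) and write it as one ratio of polynomials.

Y(s) = (-4*s^2 - 12*s + 8)/(s^3 + 4*s^2 - 6*s)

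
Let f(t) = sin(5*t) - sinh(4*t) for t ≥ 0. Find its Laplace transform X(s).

Apply the Laplace transform termwise.
L{sin(5t)} = 5/(s^2 + 25); (-1)·[L{sinh(4t)} = 4/(s^2 - 16)].

X(s) = 5/(s^2 + 25) - 4/(s^2 - 16)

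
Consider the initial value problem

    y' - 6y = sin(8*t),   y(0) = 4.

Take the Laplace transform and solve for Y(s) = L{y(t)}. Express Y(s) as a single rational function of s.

Y(s) = (4*s^2 + 264)/(s^3 - 6*s^2 + 64*s - 384)

Take the Laplace transform of both sides.
The derivative rules (L{y'} = sY - y(0) = sY - 4) turn the left side into (s - 6)Y - (4).
The right side is L{sin(8*t)} = 8/(s^2 + 64).
So (s - 6)Y = 8/(s^2 + 64) + (4).
Solve for Y(s) and write it as one ratio of polynomials.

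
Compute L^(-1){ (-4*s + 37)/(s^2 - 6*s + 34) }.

5*exp(3*t)*sin(5*t) - 4*exp(3*t)*cos(5*t)

Complete the square in the denominator: s^2 - 6*s + 34 = (s - 3)^2 + 5^2.
Split the numerator to match: -4*s + 37 = -4·(s - 3) + 5·5.
Invert each term: -4·(s - 3)/((s - 3)^2 + 25) ↔ -4e^(3t)cos(5t); 5·5/((s - 3)^2 + 25) ↔ 5e^(3t)sin(5t).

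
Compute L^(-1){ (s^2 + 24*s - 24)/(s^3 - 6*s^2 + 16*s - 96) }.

Factor the denominator: s^3 - 6*s^2 + 16*s - 96 = (s - 6)*(s^2 + 16).
Partial fraction decomposition gives [3/(s - 6)] + [-2*s/(s^2 + 16)] + [12/(s^2 + 16)].
Invert each term: 3/(s - 6) ↔ 3e^(6t); -2·s/(s^2 + 16) ↔ -2cos(4t); 3·4/(s^2 + 16) ↔ 3sin(4t).

3*exp(6*t) + 3*sin(4*t) - 2*cos(4*t)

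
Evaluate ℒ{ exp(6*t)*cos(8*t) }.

L{cos(8t)} = s/(s^2 + 64).
By the first shifting theorem, multiplying by e^(6t) replaces s with s - 6.

(s - 6)/((s - 6)^2 + 64)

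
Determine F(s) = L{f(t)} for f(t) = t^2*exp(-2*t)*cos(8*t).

L{cos(8t)} = s/(s^2 + 64).
Multiplying by e^(-2t) shifts s → s + 2, so L{exp(-2*t)*cos(8*t)} = (s + 2)/((s + 2)^2 + 64).
Then apply L{t^2·g(t)} = (-1)^2 d^2/ds^2[G(s)] with G(s) = (s + 2)/((s + 2)^2 + 64):
differentiating 2 times and applying the sign gives 2*(s + 2)*(s^2 + 4*s - 188)/(s^2 + 4*s + 68)^3.

F(s) = 2*(s + 2)*(s^2 + 4*s - 188)/(s^2 + 4*s + 68)^3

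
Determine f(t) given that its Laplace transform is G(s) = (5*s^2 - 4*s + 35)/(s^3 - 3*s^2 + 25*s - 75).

Factor the denominator: s^3 - 3*s^2 + 25*s - 75 = (s - 3)*(s^2 + 25).
Partial fraction decomposition gives [2/(s - 3)] + [3*s/(s^2 + 25)] + [5/(s^2 + 25)].
Invert each term: 2/(s - 3) ↔ 2e^(3t); 3·s/(s^2 + 25) ↔ 3cos(5t); 1·5/(s^2 + 25) ↔ sin(5t).

f(t) = 2*exp(3*t) + sin(5*t) + 3*cos(5*t)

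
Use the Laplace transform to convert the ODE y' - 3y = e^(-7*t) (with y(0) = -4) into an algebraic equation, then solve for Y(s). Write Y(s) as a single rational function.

Y(s) = (-4*s - 27)/(s^2 + 4*s - 21)

Transform both sides with L{·}.
The derivative rules (L{y'} = sY - y(0) = sY - (-4)) turn the left side into (s - 3)Y - (-4).
The right side is L{e^(-7*t)} = 1/(s + 7).
So (s - 3)Y = 1/(s + 7) + (-4).
Isolate Y and clear denominators.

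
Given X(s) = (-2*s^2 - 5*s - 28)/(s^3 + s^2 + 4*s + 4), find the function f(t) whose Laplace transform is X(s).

Factor the denominator: s^3 + s^2 + 4*s + 4 = (s + 1)*(s^2 + 4).
Partial fraction decomposition gives [-5/(s + 1)] + [3*s/(s^2 + 4)] + [-8/(s^2 + 4)].
Invert each term: -5/(s + 1) ↔ -5e^(-t); 3·s/(s^2 + 4) ↔ 3cos(2t); -4·2/(s^2 + 4) ↔ -4sin(2t).

f(t) = -4*sin(2*t) + 3*cos(2*t) - 5*exp(-t)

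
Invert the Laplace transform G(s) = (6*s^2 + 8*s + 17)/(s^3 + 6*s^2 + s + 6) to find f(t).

Factor the denominator: s^3 + 6*s^2 + s + 6 = (s + 6)*(s^2 + 1).
Partial fraction decomposition gives [5/(s + 6)] + [s/(s^2 + 1)] + [2/(s^2 + 1)].
Invert each term: 5/(s + 6) ↔ 5e^(-6t); 1·s/(s^2 + 1) ↔ cos(t); 2·1/(s^2 + 1) ↔ 2sin(t).

f(t) = 2*sin(t) + cos(t) + 5*exp(-6*t)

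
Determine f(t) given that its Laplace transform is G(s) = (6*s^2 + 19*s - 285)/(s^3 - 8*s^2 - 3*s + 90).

Factor the denominator: s^3 - 8*s^2 - 3*s + 90 = (s - 6)*(s - 5)*(s + 3).
Partial fraction decomposition gives [-4/(s + 3)] + [5/(s - 6)] + [5/(s - 5)].
Invert each term: -4/(s + 3) ↔ -4e^(-3t); 5/(s - 6) ↔ 5e^(6t); 5/(s - 5) ↔ 5e^(5t).

f(t) = 5*exp(6*t) + 5*exp(5*t) - 4*exp(-3*t)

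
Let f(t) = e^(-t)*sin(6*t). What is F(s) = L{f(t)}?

L{sin(6t)} = 6/(s^2 + 36).
By the first shifting theorem, multiplying by e^(-t) replaces s with s + 1.

F(s) = 6/((s + 1)^2 + 36)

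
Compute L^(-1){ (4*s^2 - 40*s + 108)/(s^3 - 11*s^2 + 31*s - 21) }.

Factor the denominator: s^3 - 11*s^2 + 31*s - 21 = (s - 7)*(s - 3)*(s - 1).
Partial fraction decomposition gives [-3/(s - 3)] + [6/(s - 1)] + [1/(s - 7)].
Invert each term: -3/(s - 3) ↔ -3e^(3t); 6/(s - 1) ↔ 6e^(t); 1/(s - 7) ↔ e^(7t).

exp(7*t) - 3*exp(3*t) + 6*exp(t)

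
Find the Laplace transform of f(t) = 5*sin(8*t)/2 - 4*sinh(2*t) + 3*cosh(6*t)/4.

The transform is linear, so treat each term independently.
(-4)·[L{sinh(2t)} = 2/(s^2 - 4)]; (3/4)·[L{cosh(6t)} = s/(s^2 - 36)]; (5/2)·[L{sin(8t)} = 8/(s^2 + 64)].

3*s/(4*(s^2 - 36)) + 20/(s^2 + 64) - 8/(s^2 - 4)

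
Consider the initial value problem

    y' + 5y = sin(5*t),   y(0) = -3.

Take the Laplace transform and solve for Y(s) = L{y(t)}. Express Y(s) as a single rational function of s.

Take the Laplace transform of both sides.
The derivative rules (L{y'} = sY - y(0) = sY - (-3)) turn the left side into (s + 5)Y - (-3).
The right side is L{sin(5*t)} = 5/(s^2 + 25).
So (s + 5)Y = 5/(s^2 + 25) + (-3).
Divide through and combine into a single rational function.

Y(s) = (-3*s^2 - 70)/(s^3 + 5*s^2 + 25*s + 125)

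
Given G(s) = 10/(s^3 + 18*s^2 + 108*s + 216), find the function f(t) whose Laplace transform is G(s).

f(t) = 5*t^2*exp(-6*t)

Rewrite the denominator: s^3 + 18*s^2 + 108*s + 216 = (s + 6)^3.
The form in (s + 6) signals a first-shifting-theorem factor e^(-6t).
Since L{t^2} = 2!/s^3 = 2/s^3, the inverse is t^2*exp(-6*t), scaled by 5.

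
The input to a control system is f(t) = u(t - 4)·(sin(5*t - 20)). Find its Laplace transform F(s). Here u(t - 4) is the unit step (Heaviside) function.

By the second shifting theorem, L{u(t - c)·g(t - c)} = e^(-cs)·G(s) with c = 4 and G(s) = L{g(t)}.
L{sin(5t)} = 5/(s^2 + 25).

F(s) = 5*exp(-4*s)/(s^2 + 25)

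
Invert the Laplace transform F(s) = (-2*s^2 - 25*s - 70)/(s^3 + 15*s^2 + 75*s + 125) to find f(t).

f(t) = 5*t^2*exp(-5*t)/2 - 5*t*exp(-5*t) - 2*exp(-5*t)

Factor the denominator: s^3 + 15*s^2 + 75*s + 125 = (s + 5)^3.
Partial fraction decomposition gives [-2/(s + 5)] + [-5/(s + 5)^2] + [5/(s + 5)^3].
Invert each term: -2/(s + 5) ↔ -2e^(-5t); -5/(s + 5)^2 ↔ -5t·e^(-5t); 5/(s + 5)^3 ↔ (5/2)t^2·e^(-5t).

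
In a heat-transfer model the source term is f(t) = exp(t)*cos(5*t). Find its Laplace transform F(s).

F(s) = (s - 1)/((s - 1)^2 + 25)

L{cos(5t)} = s/(s^2 + 25).
By the first shifting theorem, multiplying by e^(t) replaces s with s - 1.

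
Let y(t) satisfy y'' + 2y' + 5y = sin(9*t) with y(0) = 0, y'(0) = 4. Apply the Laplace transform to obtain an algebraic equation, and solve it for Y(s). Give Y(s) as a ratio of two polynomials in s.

Y(s) = (4*s^2 + 333)/(s^4 + 2*s^3 + 86*s^2 + 162*s + 405)

Laplace-transform each side.
Using L{y''} = s^2 Y - s·y(0) - y'(0) and L{y'} = sY - y(0), with y(0) = 0, y'(0) = 4, the left side becomes (s^2 + 2*s + 5)Y - (4).
The right side is L{sin(9*t)} = 9/(s^2 + 81).
So (s^2 + 2*s + 5)Y = 9/(s^2 + 81) + (4).
Solve for Y(s) and write it as one ratio of polynomials.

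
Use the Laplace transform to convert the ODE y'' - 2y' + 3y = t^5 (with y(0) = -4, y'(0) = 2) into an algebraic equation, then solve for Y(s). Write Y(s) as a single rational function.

Take the Laplace transform of both sides.
The derivative rules (L{y''} = s^2 Y - s·y(0) - y'(0) and L{y'} = sY - y(0), with y(0) = -4, y'(0) = 2) turn the left side into (s^2 - 2*s + 3)Y - (-4*s + 10).
The right side is L{t^5} = 120/s^6.
So (s^2 - 2*s + 3)Y = 120/s^6 + (-4*s + 10).
Solve for Y(s) and write it as one ratio of polynomials.

Y(s) = (-4*s^7 + 10*s^6 + 120)/(s^8 - 2*s^7 + 3*s^6)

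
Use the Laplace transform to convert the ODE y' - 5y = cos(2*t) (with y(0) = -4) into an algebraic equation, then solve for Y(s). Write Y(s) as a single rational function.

Transform both sides with L{·}.
With L{y'} = sY - y(0) = sY - (-4): the LHS transforms to (s - 5)Y - (-4).
The right side is L{cos(2*t)} = s/(s^2 + 4).
So (s - 5)Y = s/(s^2 + 4) + (-4).
Solve for Y(s) and write it as one ratio of polynomials.

Y(s) = (-4*s^2 + s - 16)/(s^3 - 5*s^2 + 4*s - 20)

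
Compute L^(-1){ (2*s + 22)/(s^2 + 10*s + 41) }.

Complete the square in the denominator: s^2 + 10*s + 41 = (s + 5)^2 + 4^2.
Split the numerator to match: 2*s + 22 = 2·(s + 5) + 3·4.
Invert each term: 2·(s + 5)/((s + 5)^2 + 16) ↔ 2e^(-5t)cos(4t); 3·4/((s + 5)^2 + 16) ↔ 3e^(-5t)sin(4t).

3*exp(-5*t)*sin(4*t) + 2*exp(-5*t)*cos(4*t)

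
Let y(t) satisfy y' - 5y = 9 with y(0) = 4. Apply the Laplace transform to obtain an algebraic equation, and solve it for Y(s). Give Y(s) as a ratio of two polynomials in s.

Y(s) = (4*s + 9)/(s^2 - 5*s)

Transform both sides with L{·}.
The derivative rules (L{y'} = sY - y(0) = sY - 4) turn the left side into (s - 5)Y - (4).
The right side is L{9} = 9/s.
So (s - 5)Y = 9/s + (4).
Solve for Y(s) and write it as one ratio of polynomials.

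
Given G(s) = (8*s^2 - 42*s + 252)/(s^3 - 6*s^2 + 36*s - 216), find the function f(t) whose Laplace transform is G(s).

f(t) = 4*exp(6*t) - 3*sin(6*t) + 4*cos(6*t)

Factor the denominator: s^3 - 6*s^2 + 36*s - 216 = (s - 6)*(s^2 + 36).
Partial fraction decomposition gives [4/(s - 6)] + [4*s/(s^2 + 36)] + [-18/(s^2 + 36)].
Invert each term: 4/(s - 6) ↔ 4e^(6t); 4·s/(s^2 + 36) ↔ 4cos(6t); -3·6/(s^2 + 36) ↔ -3sin(6t).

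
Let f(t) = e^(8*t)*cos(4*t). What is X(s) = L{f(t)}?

X(s) = (s - 8)/((s - 8)^2 + 16)

L{cos(4t)} = s/(s^2 + 16).
By the first shifting theorem, multiplying by e^(8t) replaces s with s - 8.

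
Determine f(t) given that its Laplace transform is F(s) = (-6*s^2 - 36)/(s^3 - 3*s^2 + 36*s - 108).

Factor the denominator: s^3 - 3*s^2 + 36*s - 108 = (s - 3)*(s^2 + 36).
Partial fraction decomposition gives [-2/(s - 3)] + [-4*s/(s^2 + 36)] + [-12/(s^2 + 36)].
Invert each term: -2/(s - 3) ↔ -2e^(3t); -4·s/(s^2 + 36) ↔ -4cos(6t); -2·6/(s^2 + 36) ↔ -2sin(6t).

f(t) = -2*exp(3*t) - 2*sin(6*t) - 4*cos(6*t)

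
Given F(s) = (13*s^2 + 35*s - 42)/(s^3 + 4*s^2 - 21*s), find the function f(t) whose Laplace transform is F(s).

f(t) = 6*exp(3*t) + 2 + 5*exp(-7*t)

Factor the denominator: s^3 + 4*s^2 - 21*s = s*(s - 3)*(s + 7).
Partial fraction decomposition gives [2/s] + [6/(s - 3)] + [5/(s + 7)].
Invert each term: 2/(s - 0) ↔ 2e^(0t); 6/(s - 3) ↔ 6e^(3t); 5/(s + 7) ↔ 5e^(-7t).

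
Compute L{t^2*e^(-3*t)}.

L{e^(-3t)} = 1/(s + 3).
Then apply L{t^2·g(t)} = (-1)^2 d^2/ds^2[G(s)] with G(s) = 1/(s + 3):
differentiating 2 times and applying the sign gives 2/(s + 3)^3.

2/(s + 3)^3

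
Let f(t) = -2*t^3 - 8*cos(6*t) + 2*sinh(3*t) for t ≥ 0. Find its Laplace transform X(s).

Apply the Laplace transform termwise.
(2)·[L{sinh(3t)} = 3/(s^2 - 9)]; (-8)·[L{cos(6t)} = s/(s^2 + 36)]; (-2)·[L{t^3} = 3!/s^4 = 6/s^4].

X(s) = -8*s/(s^2 + 36) + 6/(s^2 - 9) - 12/s^4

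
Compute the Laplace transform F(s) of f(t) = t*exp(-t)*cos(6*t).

L{cos(6t)} = s/(s^2 + 36).
Multiplying by e^(-t) shifts s → s + 1, so L{exp(-t)*cos(6*t)} = (s + 1)/((s + 1)^2 + 36).
Then apply L{t·g(t)} = -d/ds[G(s)] with G(s) = (s + 1)/((s + 1)^2 + 36):
differentiating 1 time and applying the sign gives (s - 5)*(s + 7)/(s^2 + 2*s + 37)^2.

F(s) = (s - 5)*(s + 7)/(s^2 + 2*s + 37)^2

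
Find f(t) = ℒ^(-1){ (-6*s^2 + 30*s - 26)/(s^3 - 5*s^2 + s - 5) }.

Factor the denominator: s^3 - 5*s^2 + s - 5 = (s - 5)*(s^2 + 1).
Partial fraction decomposition gives [-1/(s - 5)] + [-5*s/(s^2 + 1)] + [5/(s^2 + 1)].
Invert each term: -1/(s - 5) ↔ -e^(5t); -5·s/(s^2 + 1) ↔ -5cos(t); 5·1/(s^2 + 1) ↔ 5sin(t).

f(t) = -exp(5*t) + 5*sin(t) - 5*cos(t)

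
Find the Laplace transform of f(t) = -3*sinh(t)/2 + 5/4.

Apply the Laplace transform termwise.
(-3/2)·[L{sinh(t)} = 1/(s^2 - 1)]; L{5/4} = (5/4)/s.

-3/(2*(s^2 - 1)) + 5/(4*s)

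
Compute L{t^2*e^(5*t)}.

L{e^(5t)} = 1/(s - 5).
Then apply L{t^2·g(t)} = (-1)^2 d^2/ds^2[G(s)] with G(s) = 1/(s - 5):
differentiating 2 times and applying the sign gives 2/(s - 5)^3.

2/(s - 5)^3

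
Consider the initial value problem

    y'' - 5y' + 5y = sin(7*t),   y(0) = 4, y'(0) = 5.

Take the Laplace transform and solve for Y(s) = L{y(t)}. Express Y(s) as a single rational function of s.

Y(s) = (4*s^3 - 15*s^2 + 196*s - 728)/(s^4 - 5*s^3 + 54*s^2 - 245*s + 245)

Take the Laplace transform of both sides.
Using L{y''} = s^2 Y - s·y(0) - y'(0) and L{y'} = sY - y(0), with y(0) = 4, y'(0) = 5, the left side becomes (s^2 - 5*s + 5)Y - (4*s - 15).
The right side is L{sin(7*t)} = 7/(s^2 + 49).
So (s^2 - 5*s + 5)Y = 7/(s^2 + 49) + (4*s - 15).
Solve for Y(s) and write it as one ratio of polynomials.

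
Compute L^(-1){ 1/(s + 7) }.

Since L{e^(-7t)} = 1/(s + 7), the inverse is e^(-7*t).

exp(-7*t)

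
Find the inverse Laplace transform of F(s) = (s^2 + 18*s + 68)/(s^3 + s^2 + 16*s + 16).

5*sin(4*t) - 2*cos(4*t) + 3*exp(-t)

Factor the denominator: s^3 + s^2 + 16*s + 16 = (s + 1)*(s^2 + 16).
Partial fraction decomposition gives [3/(s + 1)] + [-2*s/(s^2 + 16)] + [20/(s^2 + 16)].
Invert each term: 3/(s + 1) ↔ 3e^(-t); -2·s/(s^2 + 16) ↔ -2cos(4t); 5·4/(s^2 + 16) ↔ 5sin(4t).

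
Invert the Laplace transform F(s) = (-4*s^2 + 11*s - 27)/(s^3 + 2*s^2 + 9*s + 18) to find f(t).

f(t) = 3*sin(3*t) + cos(3*t) - 5*exp(-2*t)

Factor the denominator: s^3 + 2*s^2 + 9*s + 18 = (s + 2)*(s^2 + 9).
Partial fraction decomposition gives [-5/(s + 2)] + [s/(s^2 + 9)] + [9/(s^2 + 9)].
Invert each term: -5/(s + 2) ↔ -5e^(-2t); 1·s/(s^2 + 9) ↔ cos(3t); 3·3/(s^2 + 9) ↔ 3sin(3t).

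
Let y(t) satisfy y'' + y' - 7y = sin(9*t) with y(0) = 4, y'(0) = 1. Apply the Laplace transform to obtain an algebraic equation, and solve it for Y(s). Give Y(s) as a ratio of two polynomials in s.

Apply the Laplace transform to the equation.
With L{y''} = s^2 Y - s·y(0) - y'(0) and L{y'} = sY - y(0), with y(0) = 4, y'(0) = 1: the LHS transforms to (s^2 + s - 7)Y - (4*s + 5).
The right side is L{sin(9*t)} = 9/(s^2 + 81).
So (s^2 + s - 7)Y = 9/(s^2 + 81) + (4*s + 5).
Solve for Y(s) and write it as one ratio of polynomials.

Y(s) = (4*s^3 + 5*s^2 + 324*s + 414)/(s^4 + s^3 + 74*s^2 + 81*s - 567)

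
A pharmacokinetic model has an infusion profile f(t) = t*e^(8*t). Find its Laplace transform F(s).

L{e^(8t)} = 1/(s - 8).
Then apply L{t·g(t)} = -d/ds[G(s)] with G(s) = 1/(s - 8):
differentiating 1 time and applying the sign gives (s - 8)^(-2).

F(s) = (s - 8)^(-2)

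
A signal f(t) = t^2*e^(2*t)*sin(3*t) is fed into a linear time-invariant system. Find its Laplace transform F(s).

L{sin(3t)} = 3/(s^2 + 9).
Multiplying by e^(2t) shifts s → s - 2, so L{e^(2*t)*sin(3*t)} = 3/((s - 2)^2 + 9).
Then apply L{t^2·g(t)} = (-1)^2 d^2/ds^2[G(s)] with G(s) = 3/((s - 2)^2 + 9):
differentiating 2 times and applying the sign gives 18*(s^2 - 4*s + 1)/(s^2 - 4*s + 13)^3.

F(s) = 18*(s^2 - 4*s + 1)/(s^2 - 4*s + 13)^3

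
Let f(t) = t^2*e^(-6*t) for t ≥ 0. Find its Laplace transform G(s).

G(s) = 2/(s + 6)^3

L{e^(-6t)} = 1/(s + 6).
Then apply L{t^2·g(t)} = (-1)^2 d^2/ds^2[H(s)] with H(s) = 1/(s + 6):
differentiating 2 times and applying the sign gives 2/(s + 6)^3.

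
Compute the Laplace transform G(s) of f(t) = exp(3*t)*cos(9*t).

G(s) = (s - 3)/((s - 3)^2 + 81)

L{cos(9t)} = s/(s^2 + 81).
By the first shifting theorem, multiplying by e^(3t) replaces s with s - 3.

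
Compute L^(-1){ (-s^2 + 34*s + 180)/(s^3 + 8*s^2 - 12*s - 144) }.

6*t*exp(-6*t) + 3*exp(4*t) - 4*exp(-6*t)

Factor the denominator: s^3 + 8*s^2 - 12*s - 144 = (s - 4)*(s + 6)^2.
Partial fraction decomposition gives [-4/(s + 6)] + [6/(s + 6)^2] + [3/(s - 4)].
Invert each term: -4/(s + 6) ↔ -4e^(-6t); 6/(s + 6)^2 ↔ 6t·e^(-6t); 3/(s - 4) ↔ 3e^(4t).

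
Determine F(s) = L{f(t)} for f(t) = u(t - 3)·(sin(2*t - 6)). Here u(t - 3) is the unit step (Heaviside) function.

By the second shifting theorem, L{u(t - c)·g(t - c)} = e^(-cs)·G(s) with c = 3 and G(s) = L{g(t)}.
L{sin(2t)} = 2/(s^2 + 4).

F(s) = 2*exp(-3*s)/(s^2 + 4)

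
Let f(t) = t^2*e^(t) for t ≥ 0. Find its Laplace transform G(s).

G(s) = 2/(s - 1)^3

L{e^(t)} = 1/(s - 1).
Then apply L{t^2·g(t)} = (-1)^2 d^2/ds^2[H(s)] with H(s) = 1/(s - 1):
differentiating 2 times and applying the sign gives 2/(s - 1)^3.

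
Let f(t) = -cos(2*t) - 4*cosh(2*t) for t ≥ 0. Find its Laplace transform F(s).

F(s) = -s/(s^2 + 4) - 4*s/(s^2 - 4)

By linearity of the Laplace transform, transform each term separately.
(-1)·[L{cos(2t)} = s/(s^2 + 4)]; (-4)·[L{cosh(2t)} = s/(s^2 - 4)].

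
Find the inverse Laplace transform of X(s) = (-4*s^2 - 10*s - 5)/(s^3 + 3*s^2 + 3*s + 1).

Factor the denominator: s^3 + 3*s^2 + 3*s + 1 = (s + 1)^3.
Partial fraction decomposition gives [-4/(s + 1)] + [-2/(s + 1)^2] + [(s + 1)^(-3)].
Invert each term: -4/(s + 1) ↔ -4e^(-t); -2/(s + 1)^2 ↔ -2t·e^(-t); 1/(s + 1)^3 ↔ (1/2)t^2·e^(-t).

t^2*exp(-t)/2 - 2*t*exp(-t) - 4*exp(-t)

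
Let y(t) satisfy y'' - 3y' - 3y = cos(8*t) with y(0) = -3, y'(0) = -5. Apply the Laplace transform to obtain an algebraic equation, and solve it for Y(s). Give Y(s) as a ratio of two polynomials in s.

Y(s) = (-3*s^3 + 4*s^2 - 191*s + 256)/(s^4 - 3*s^3 + 61*s^2 - 192*s - 192)

Apply the Laplace transform to the equation.
Using L{y''} = s^2 Y - s·y(0) - y'(0) and L{y'} = sY - y(0), with y(0) = -3, y'(0) = -5, the left side becomes (s^2 - 3*s - 3)Y - (-3*s + 4).
The right side is L{cos(8*t)} = s/(s^2 + 64).
So (s^2 - 3*s - 3)Y = s/(s^2 + 64) + (-3*s + 4).
Isolate Y and clear denominators.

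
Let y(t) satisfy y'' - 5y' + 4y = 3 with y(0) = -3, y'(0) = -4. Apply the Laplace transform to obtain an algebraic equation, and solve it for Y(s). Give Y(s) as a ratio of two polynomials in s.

Y(s) = (-3*s^2 + 11*s + 3)/(s^3 - 5*s^2 + 4*s)

Apply the Laplace transform to the equation.
The derivative rules (L{y''} = s^2 Y - s·y(0) - y'(0) and L{y'} = sY - y(0), with y(0) = -3, y'(0) = -4) turn the left side into (s^2 - 5*s + 4)Y - (-3*s + 11).
The right side is L{3} = 3/s.
So (s^2 - 5*s + 4)Y = 3/s + (-3*s + 11).
Solve for Y(s) and write it as one ratio of polynomials.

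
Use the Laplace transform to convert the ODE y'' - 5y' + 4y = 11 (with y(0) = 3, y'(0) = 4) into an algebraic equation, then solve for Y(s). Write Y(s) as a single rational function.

Y(s) = (3*s^2 - 11*s + 11)/(s^3 - 5*s^2 + 4*s)

Transform both sides with L{·}.
Using L{y''} = s^2 Y - s·y(0) - y'(0) and L{y'} = sY - y(0), with y(0) = 3, y'(0) = 4, the left side becomes (s^2 - 5*s + 4)Y - (3*s - 11).
The right side is L{11} = 11/s.
So (s^2 - 5*s + 4)Y = 11/s + (3*s - 11).
Isolate Y and clear denominators.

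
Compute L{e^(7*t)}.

L{e^(7t)} = 1/(s - 7).

1/(s - 7)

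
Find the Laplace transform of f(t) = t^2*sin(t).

L{sin(t)} = 1/(s^2 + 1).
Then apply L{t^2·g(t)} = (-1)^2 d^2/ds^2[G(s)] with G(s) = 1/(s^2 + 1):
differentiating 2 times and applying the sign gives 2*(3*s^2 - 1)/(s^2 + 1)^3.

2*(3*s^2 - 1)/(s^2 + 1)^3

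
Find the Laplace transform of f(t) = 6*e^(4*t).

L{6} = 6/s.
By the first shifting theorem, multiplying by e^(4t) replaces s with s - 4.

6/(s - 4)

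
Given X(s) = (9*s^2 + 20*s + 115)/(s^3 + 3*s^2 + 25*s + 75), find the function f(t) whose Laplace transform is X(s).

Factor the denominator: s^3 + 3*s^2 + 25*s + 75 = (s + 3)*(s^2 + 25).
Partial fraction decomposition gives [4/(s + 3)] + [5*s/(s^2 + 25)] + [5/(s^2 + 25)].
Invert each term: 4/(s + 3) ↔ 4e^(-3t); 5·s/(s^2 + 25) ↔ 5cos(5t); 1·5/(s^2 + 25) ↔ sin(5t).

f(t) = sin(5*t) + 5*cos(5*t) + 4*exp(-3*t)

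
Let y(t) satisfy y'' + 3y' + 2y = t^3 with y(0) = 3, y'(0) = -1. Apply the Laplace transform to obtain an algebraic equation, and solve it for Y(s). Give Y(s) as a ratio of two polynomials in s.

Apply the Laplace transform to the equation.
With L{y''} = s^2 Y - s·y(0) - y'(0) and L{y'} = sY - y(0), with y(0) = 3, y'(0) = -1: the LHS transforms to (s^2 + 3*s + 2)Y - (3*s + 8).
The right side is L{t^3} = 6/s^4.
So (s^2 + 3*s + 2)Y = 6/s^4 + (3*s + 8).
Divide through and combine into a single rational function.

Y(s) = (3*s^5 + 8*s^4 + 6)/(s^6 + 3*s^5 + 2*s^4)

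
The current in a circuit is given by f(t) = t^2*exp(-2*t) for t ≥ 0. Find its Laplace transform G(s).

L{e^(-2t)} = 1/(s + 2).
Then apply L{t^2·g(t)} = (-1)^2 d^2/ds^2[H(s)] with H(s) = 1/(s + 2):
differentiating 2 times and applying the sign gives 2/(s + 2)^3.

G(s) = 2/(s + 2)^3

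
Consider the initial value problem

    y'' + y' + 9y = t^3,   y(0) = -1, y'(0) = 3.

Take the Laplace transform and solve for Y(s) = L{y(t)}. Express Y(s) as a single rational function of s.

Y(s) = (-s^5 + 2*s^4 + 6)/(s^6 + s^5 + 9*s^4)

Laplace-transform each side.
Using L{y''} = s^2 Y - s·y(0) - y'(0) and L{y'} = sY - y(0), with y(0) = -1, y'(0) = 3, the left side becomes (s^2 + s + 9)Y - (-s + 2).
The right side is L{t^3} = 6/s^4.
So (s^2 + s + 9)Y = 6/s^4 + (-s + 2).
Isolate Y and clear denominators.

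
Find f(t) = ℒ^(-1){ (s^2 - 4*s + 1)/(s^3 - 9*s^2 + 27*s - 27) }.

f(t) = -t^2*exp(3*t) + 2*t*exp(3*t) + exp(3*t)

Factor the denominator: s^3 - 9*s^2 + 27*s - 27 = (s - 3)^3.
Partial fraction decomposition gives [1/(s - 3)] + [2/(s - 3)^2] + [-2/(s - 3)^3].
Invert each term: 1/(s - 3) ↔ e^(3t); 2/(s - 3)^2 ↔ 2t·e^(3t); -2/(s - 3)^3 ↔ (-1)t^2·e^(3t).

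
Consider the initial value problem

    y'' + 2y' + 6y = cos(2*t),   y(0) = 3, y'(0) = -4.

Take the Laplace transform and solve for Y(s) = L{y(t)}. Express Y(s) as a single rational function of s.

Y(s) = (3*s^3 + 2*s^2 + 13*s + 8)/(s^4 + 2*s^3 + 10*s^2 + 8*s + 24)

Apply the Laplace transform to the equation.
With L{y''} = s^2 Y - s·y(0) - y'(0) and L{y'} = sY - y(0), with y(0) = 3, y'(0) = -4: the LHS transforms to (s^2 + 2*s + 6)Y - (3*s + 2).
The right side is L{cos(2*t)} = s/(s^2 + 4).
So (s^2 + 2*s + 6)Y = s/(s^2 + 4) + (3*s + 2).
Divide through and combine into a single rational function.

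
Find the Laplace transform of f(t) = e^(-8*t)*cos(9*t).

(s + 8)/((s + 8)^2 + 81)

L{cos(9t)} = s/(s^2 + 81).
By the first shifting theorem, multiplying by e^(-8t) replaces s with s + 8.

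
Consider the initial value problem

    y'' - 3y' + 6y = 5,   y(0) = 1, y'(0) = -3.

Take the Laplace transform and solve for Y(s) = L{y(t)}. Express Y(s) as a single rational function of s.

Transform both sides with L{·}.
The derivative rules (L{y''} = s^2 Y - s·y(0) - y'(0) and L{y'} = sY - y(0), with y(0) = 1, y'(0) = -3) turn the left side into (s^2 - 3*s + 6)Y - (s - 6).
The right side is L{5} = 5/s.
So (s^2 - 3*s + 6)Y = 5/s + (s - 6).
Isolate Y and clear denominators.

Y(s) = (s^2 - 6*s + 5)/(s^3 - 3*s^2 + 6*s)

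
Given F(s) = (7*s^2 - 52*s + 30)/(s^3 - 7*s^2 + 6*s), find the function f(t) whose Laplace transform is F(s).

Factor the denominator: s^3 - 7*s^2 + 6*s = s*(s - 6)*(s - 1).
Partial fraction decomposition gives [3/(s - 1)] + [5/s] + [-1/(s - 6)].
Invert each term: 3/(s - 1) ↔ 3e^(t); 5/(s - 0) ↔ 5e^(0t); -1/(s - 6) ↔ -e^(6t).

f(t) = -exp(6*t) + 3*exp(t) + 5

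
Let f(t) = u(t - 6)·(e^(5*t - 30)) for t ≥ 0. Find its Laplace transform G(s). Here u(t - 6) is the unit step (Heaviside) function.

By the second shifting theorem, L{u(t - c)·g(t - c)} = e^(-cs)·H(s) with c = 6 and H(s) = L{g(t)}.
L{e^(5t)} = 1/(s - 5).

G(s) = exp(-6*s)/(s - 5)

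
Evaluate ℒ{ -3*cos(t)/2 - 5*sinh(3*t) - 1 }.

Apply the Laplace transform termwise.
L{-1} = -1/s; (-3/2)·[L{cos(t)} = s/(s^2 + 1)]; (-5)·[L{sinh(3t)} = 3/(s^2 - 9)].

-3*s/(2*(s^2 + 1)) - 15/(s^2 - 9) - 1/s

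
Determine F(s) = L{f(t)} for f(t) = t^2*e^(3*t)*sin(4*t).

L{sin(4t)} = 4/(s^2 + 16).
Multiplying by e^(3t) shifts s → s - 3, so L{e^(3*t)*sin(4*t)} = 4/((s - 3)^2 + 16).
Then apply L{t^2·g(t)} = (-1)^2 d^2/ds^2[G(s)] with G(s) = 4/((s - 3)^2 + 16):
differentiating 2 times and applying the sign gives 8*(3*s^2 - 18*s + 11)/(s^2 - 6*s + 25)^3.

F(s) = 8*(3*s^2 - 18*s + 11)/(s^2 - 6*s + 25)^3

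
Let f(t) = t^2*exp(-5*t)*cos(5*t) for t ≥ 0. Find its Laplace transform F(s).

F(s) = 2*(s + 5)*(s^2 + 10*s - 50)/(s^2 + 10*s + 50)^3

L{cos(5t)} = s/(s^2 + 25).
Multiplying by e^(-5t) shifts s → s + 5, so L{exp(-5*t)*cos(5*t)} = (s + 5)/((s + 5)^2 + 25).
Then apply L{t^2·g(t)} = (-1)^2 d^2/ds^2[G(s)] with G(s) = (s + 5)/((s + 5)^2 + 25):
differentiating 2 times and applying the sign gives 2*(s + 5)*(s^2 + 10*s - 50)/(s^2 + 10*s + 50)^3.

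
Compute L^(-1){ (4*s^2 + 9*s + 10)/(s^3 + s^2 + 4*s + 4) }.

3*sin(2*t) + 3*cos(2*t) + exp(-t)

Factor the denominator: s^3 + s^2 + 4*s + 4 = (s + 1)*(s^2 + 4).
Partial fraction decomposition gives [1/(s + 1)] + [3*s/(s^2 + 4)] + [6/(s^2 + 4)].
Invert each term: 1/(s + 1) ↔ e^(-t); 3·s/(s^2 + 4) ↔ 3cos(2t); 3·2/(s^2 + 4) ↔ 3sin(2t).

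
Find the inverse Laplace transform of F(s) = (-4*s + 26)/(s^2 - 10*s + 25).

6*t*exp(5*t) - 4*exp(5*t)

Factor the denominator: s^2 - 10*s + 25 = (s - 5)^2.
Partial fraction decomposition gives [-4/(s - 5)] + [6/(s - 5)^2].
Invert each term: -4/(s - 5) ↔ -4e^(5t); 6/(s - 5)^2 ↔ 6t·e^(5t).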